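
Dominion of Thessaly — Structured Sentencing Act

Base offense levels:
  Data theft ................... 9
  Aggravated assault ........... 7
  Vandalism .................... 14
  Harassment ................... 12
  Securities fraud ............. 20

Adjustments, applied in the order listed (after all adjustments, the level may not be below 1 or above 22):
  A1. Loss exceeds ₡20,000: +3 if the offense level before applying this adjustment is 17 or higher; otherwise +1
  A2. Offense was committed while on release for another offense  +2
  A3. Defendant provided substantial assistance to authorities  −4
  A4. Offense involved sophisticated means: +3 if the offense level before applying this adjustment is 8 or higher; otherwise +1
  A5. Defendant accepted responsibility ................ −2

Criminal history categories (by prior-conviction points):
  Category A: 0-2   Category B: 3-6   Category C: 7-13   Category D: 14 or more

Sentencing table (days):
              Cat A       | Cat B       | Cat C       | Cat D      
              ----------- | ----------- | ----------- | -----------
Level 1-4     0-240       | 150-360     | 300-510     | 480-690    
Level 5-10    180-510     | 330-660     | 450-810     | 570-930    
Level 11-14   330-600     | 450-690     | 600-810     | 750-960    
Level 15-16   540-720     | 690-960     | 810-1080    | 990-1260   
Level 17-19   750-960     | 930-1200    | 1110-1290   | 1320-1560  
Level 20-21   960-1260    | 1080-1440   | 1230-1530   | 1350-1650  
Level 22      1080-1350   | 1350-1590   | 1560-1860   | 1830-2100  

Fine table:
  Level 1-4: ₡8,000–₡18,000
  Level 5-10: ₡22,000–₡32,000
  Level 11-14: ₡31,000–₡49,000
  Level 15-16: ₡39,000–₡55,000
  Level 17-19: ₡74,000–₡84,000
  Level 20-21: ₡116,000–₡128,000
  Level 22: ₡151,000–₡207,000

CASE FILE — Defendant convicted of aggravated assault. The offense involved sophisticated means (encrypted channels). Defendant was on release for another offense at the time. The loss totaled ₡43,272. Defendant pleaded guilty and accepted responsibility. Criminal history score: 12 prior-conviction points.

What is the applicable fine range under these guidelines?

Base offense level for aggravated assault: 7.
A1 applies (level before this adjustment is 7 < 17, so +1): 7 + 1 = 8.
A2 applies: 8 + 2 = 10.
A4 applies (level before this adjustment is 10 ≥ 8, so +3): 10 + 3 = 13.
A5 applies: 13 − 2 = 11.
Final offense level: 11.
Level 11 falls in the 11-14 band.
Fine table: Level 11-14 → ₡31,000–₡49,000.

₡31,000–₡49,000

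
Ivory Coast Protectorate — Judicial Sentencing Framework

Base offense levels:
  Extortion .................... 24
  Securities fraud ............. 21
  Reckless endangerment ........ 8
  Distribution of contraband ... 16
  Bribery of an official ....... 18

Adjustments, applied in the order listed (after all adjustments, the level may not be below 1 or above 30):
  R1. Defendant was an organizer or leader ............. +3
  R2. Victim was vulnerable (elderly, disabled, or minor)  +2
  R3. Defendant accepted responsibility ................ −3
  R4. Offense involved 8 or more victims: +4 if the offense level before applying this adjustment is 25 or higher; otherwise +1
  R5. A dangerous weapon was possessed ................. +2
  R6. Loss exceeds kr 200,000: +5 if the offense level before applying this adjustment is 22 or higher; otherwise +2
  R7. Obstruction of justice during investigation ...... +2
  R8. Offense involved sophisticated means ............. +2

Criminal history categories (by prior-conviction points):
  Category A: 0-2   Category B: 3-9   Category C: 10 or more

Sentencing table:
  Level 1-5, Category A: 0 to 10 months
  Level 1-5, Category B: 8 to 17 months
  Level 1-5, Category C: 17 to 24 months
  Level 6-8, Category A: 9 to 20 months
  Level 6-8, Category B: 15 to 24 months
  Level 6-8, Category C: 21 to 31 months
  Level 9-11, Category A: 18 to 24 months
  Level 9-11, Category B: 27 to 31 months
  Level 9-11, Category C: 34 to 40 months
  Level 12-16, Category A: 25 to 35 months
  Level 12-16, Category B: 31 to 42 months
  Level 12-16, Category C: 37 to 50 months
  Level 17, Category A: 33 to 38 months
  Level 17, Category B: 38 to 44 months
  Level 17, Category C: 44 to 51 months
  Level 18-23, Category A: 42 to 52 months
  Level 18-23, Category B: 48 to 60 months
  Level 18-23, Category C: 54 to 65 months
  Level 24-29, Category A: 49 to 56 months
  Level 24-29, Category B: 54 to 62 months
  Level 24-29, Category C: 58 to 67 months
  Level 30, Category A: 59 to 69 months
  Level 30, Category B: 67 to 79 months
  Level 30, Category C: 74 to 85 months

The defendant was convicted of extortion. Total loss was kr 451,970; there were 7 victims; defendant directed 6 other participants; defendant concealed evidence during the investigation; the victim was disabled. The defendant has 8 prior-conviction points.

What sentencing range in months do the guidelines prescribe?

67-79 months

Base offense level for extortion: 24.
R1 applies: 24 + 3 = 27.
R2 applies: 27 + 2 = 29.
R4 does not apply.
R6 applies (level before this adjustment is 29 ≥ 22, so +5): 29 + 5 = 34.
R7 applies: 34 + 2 = 36.
Level 36 exceeds the maximum of 30; capped at 30.
Final offense level: 30.
Criminal history: 8 prior points → Category B (3-9).
Level 30 falls in the 30 band.
Grid: Level 30 × Category B = 67-79 months.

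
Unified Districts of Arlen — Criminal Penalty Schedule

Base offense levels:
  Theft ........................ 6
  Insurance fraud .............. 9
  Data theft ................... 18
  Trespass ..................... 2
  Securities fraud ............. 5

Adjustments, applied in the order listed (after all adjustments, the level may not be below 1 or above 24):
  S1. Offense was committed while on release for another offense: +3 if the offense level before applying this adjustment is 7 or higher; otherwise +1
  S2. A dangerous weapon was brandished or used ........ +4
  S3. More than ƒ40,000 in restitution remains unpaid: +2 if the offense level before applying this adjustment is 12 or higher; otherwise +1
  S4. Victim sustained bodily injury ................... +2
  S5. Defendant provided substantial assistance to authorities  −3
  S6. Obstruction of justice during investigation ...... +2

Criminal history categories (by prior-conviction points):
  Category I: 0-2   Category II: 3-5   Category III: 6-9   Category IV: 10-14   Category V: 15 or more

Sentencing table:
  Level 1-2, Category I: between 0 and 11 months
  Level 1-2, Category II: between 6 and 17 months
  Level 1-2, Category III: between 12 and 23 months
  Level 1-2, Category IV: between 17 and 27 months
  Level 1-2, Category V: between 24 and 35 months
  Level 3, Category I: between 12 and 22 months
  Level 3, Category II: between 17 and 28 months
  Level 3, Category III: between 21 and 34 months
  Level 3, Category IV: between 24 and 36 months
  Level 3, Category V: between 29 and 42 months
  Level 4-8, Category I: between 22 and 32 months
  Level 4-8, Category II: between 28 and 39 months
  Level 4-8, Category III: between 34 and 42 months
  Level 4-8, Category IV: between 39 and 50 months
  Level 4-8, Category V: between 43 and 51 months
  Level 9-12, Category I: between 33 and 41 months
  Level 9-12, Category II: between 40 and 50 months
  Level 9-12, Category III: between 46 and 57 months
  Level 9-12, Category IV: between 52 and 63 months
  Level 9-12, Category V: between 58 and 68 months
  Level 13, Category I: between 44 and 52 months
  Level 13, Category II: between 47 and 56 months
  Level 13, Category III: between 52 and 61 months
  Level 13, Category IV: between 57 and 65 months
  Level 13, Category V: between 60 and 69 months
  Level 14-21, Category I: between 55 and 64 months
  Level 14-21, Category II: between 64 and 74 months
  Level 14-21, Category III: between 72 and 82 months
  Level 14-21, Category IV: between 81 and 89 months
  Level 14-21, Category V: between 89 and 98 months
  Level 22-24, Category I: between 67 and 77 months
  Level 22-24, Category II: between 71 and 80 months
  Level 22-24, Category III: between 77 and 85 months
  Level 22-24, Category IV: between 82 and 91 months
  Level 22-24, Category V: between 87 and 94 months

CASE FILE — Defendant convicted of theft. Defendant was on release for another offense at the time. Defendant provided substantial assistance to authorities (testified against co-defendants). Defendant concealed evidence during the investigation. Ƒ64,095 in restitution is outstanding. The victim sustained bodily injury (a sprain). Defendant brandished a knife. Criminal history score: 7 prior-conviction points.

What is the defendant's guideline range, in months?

Base offense level for theft: 6.
S1 applies (level before this adjustment is 6 < 7, so +1): 6 + 1 = 7.
S2 applies: 7 + 4 = 11.
S3 applies (level before this adjustment is 11 < 12, so +1): 11 + 1 = 12.
S4 applies: 12 + 2 = 14.
S5 applies: 14 − 3 = 11.
S6 applies: 11 + 2 = 13.
Final offense level: 13.
Criminal history: 7 prior points → Category III (6-9).
Level 13 falls in the 13 band.
Grid: Level 13 × Category III = 52-61 months.

52-61 months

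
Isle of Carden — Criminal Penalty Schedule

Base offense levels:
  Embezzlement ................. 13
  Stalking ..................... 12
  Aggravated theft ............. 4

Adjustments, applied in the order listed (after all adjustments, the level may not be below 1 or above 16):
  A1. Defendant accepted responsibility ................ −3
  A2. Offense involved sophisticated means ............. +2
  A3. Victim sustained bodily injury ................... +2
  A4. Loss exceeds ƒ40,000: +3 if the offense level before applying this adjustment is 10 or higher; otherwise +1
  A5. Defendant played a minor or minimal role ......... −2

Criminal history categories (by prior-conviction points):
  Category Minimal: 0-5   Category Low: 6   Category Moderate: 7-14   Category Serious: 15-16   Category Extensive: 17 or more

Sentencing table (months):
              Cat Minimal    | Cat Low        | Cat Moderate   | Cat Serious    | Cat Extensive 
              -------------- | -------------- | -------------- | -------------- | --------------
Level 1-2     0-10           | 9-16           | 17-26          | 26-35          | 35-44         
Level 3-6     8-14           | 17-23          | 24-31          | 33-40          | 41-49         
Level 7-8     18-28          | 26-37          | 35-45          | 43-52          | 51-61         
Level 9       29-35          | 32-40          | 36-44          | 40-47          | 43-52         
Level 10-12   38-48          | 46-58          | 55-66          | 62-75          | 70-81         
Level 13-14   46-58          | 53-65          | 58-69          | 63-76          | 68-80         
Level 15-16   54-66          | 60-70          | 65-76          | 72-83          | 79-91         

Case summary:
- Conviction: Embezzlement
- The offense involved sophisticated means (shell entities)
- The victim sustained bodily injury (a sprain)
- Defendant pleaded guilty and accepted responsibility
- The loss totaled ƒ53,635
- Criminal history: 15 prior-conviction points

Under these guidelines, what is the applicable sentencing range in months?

72-83 months

Base offense level for embezzlement: 13.
A1 applies: 13 − 3 = 10.
A2 applies: 10 + 2 = 12.
A3 applies: 12 + 2 = 14.
A4 applies (level before this adjustment is 14 ≥ 10, so +3): 14 + 3 = 17.
Level 17 exceeds the maximum of 16; capped at 16.
Final offense level: 16.
Criminal history: 15 prior points → Category Serious (15-16).
Level 16 falls in the 15-16 band.
Grid: Level 15-16 × Category Serious = 72-83 months.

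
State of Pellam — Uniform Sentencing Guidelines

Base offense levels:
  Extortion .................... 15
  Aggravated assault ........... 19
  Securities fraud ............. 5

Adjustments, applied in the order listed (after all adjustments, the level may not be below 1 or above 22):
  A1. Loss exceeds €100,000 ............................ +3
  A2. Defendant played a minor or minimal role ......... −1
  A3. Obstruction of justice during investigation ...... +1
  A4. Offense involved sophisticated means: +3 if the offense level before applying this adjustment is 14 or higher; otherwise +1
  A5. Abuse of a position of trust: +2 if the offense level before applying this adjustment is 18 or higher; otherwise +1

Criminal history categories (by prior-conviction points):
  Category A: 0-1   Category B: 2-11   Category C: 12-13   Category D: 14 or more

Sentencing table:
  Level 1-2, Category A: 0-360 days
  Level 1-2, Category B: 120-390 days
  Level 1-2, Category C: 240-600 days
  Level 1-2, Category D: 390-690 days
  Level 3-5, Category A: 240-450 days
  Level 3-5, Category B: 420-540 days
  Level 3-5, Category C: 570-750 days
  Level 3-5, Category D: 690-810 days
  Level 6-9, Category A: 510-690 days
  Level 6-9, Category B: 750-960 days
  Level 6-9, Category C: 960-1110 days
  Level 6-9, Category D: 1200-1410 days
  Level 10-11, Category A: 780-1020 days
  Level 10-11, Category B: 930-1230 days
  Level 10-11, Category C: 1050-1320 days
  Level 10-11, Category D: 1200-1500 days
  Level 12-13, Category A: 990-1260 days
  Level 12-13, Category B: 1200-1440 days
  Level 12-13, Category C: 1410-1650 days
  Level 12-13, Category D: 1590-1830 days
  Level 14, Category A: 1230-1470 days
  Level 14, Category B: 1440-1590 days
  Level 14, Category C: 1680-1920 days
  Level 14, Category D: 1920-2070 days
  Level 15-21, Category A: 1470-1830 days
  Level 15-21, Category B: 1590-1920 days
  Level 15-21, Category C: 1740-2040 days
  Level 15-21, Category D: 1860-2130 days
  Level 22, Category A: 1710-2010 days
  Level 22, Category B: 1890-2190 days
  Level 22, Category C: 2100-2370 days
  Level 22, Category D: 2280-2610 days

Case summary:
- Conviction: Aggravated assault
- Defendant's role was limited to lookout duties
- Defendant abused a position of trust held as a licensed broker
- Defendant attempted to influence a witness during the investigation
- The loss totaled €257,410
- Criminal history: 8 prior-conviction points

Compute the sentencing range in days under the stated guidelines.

Base offense level for aggravated assault: 19.
A1 applies: 19 + 3 = 22.
A2 applies: 22 − 1 = 21.
A3 applies: 21 + 1 = 22.
A4 does not apply.
A5 applies (level before this adjustment is 22 ≥ 18, so +2): 22 + 2 = 24.
Level 24 exceeds the maximum of 22; capped at 22.
Final offense level: 22.
Criminal history: 8 prior points → Category B (2-11).
Level 22 falls in the 22 band.
Grid: Level 22 × Category B = 1890-2190 days.

1890-2190 days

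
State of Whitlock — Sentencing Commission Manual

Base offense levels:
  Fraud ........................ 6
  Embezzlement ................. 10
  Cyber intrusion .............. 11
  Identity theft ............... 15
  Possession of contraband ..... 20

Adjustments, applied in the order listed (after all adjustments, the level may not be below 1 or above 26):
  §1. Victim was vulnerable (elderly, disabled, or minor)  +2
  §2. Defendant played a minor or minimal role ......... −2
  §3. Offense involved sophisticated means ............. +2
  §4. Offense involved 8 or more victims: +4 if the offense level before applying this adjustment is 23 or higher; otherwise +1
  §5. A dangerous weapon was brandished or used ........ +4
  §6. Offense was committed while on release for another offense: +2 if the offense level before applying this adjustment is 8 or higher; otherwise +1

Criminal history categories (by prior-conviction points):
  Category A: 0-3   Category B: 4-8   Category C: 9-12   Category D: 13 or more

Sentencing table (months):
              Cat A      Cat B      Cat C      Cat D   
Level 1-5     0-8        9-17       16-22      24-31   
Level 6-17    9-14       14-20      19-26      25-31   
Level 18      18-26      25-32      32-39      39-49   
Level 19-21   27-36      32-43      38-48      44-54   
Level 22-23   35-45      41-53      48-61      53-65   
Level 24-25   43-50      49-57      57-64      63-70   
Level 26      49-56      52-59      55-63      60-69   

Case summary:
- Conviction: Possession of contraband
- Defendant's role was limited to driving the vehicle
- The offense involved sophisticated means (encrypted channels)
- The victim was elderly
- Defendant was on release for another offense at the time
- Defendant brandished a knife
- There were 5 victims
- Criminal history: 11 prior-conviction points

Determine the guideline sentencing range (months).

55-63 months

Base offense level for possession of contraband: 20.
§1 applies: 20 + 2 = 22.
§2 applies: 22 − 2 = 20.
§3 applies: 20 + 2 = 22.
§4 does not apply.
§5 applies: 22 + 4 = 26.
§6 applies (level before this adjustment is 26 ≥ 8, so +2): 26 + 2 = 28.
Level 28 exceeds the maximum of 26; capped at 26.
Final offense level: 26.
Criminal history: 11 prior points → Category C (9-12).
Level 26 falls in the 26 band.
Grid: Level 26 × Category C = 55-63 months.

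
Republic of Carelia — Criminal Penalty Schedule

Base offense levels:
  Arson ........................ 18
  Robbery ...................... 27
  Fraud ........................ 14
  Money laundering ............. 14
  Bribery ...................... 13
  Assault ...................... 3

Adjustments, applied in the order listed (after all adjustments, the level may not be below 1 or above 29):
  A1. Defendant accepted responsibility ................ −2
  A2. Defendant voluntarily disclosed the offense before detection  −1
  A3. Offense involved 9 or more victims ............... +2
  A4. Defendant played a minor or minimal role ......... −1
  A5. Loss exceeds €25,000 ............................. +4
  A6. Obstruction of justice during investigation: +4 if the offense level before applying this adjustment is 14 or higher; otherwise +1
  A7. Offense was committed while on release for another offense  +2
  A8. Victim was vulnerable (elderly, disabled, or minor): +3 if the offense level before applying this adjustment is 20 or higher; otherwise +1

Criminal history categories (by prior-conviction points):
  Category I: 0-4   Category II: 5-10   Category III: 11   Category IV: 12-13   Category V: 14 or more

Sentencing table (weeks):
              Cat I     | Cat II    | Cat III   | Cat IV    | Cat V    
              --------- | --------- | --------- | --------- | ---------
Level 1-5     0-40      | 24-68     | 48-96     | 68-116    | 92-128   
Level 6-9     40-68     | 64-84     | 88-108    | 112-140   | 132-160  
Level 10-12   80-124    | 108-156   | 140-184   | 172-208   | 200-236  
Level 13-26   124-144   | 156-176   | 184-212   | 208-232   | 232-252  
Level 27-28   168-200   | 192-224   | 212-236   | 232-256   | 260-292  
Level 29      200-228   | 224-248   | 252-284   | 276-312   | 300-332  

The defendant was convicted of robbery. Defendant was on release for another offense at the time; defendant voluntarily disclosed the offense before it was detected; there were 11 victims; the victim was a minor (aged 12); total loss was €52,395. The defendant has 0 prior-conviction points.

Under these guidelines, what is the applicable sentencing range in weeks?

200-228 weeks

Base offense level for robbery: 27.
A1 does not apply.
A2 applies: 27 − 1 = 26.
A3 applies: 26 + 2 = 28.
A5 applies: 28 + 4 = 32.
A6 does not apply.
A7 applies: 32 + 2 = 34.
A8 applies (level before this adjustment is 34 ≥ 20, so +3): 34 + 3 = 37.
Level 37 exceeds the maximum of 29; capped at 29.
Final offense level: 29.
Criminal history: 0 prior points → Category I (0-4).
Level 29 falls in the 29 band.
Grid: Level 29 × Category I = 200-228 weeks.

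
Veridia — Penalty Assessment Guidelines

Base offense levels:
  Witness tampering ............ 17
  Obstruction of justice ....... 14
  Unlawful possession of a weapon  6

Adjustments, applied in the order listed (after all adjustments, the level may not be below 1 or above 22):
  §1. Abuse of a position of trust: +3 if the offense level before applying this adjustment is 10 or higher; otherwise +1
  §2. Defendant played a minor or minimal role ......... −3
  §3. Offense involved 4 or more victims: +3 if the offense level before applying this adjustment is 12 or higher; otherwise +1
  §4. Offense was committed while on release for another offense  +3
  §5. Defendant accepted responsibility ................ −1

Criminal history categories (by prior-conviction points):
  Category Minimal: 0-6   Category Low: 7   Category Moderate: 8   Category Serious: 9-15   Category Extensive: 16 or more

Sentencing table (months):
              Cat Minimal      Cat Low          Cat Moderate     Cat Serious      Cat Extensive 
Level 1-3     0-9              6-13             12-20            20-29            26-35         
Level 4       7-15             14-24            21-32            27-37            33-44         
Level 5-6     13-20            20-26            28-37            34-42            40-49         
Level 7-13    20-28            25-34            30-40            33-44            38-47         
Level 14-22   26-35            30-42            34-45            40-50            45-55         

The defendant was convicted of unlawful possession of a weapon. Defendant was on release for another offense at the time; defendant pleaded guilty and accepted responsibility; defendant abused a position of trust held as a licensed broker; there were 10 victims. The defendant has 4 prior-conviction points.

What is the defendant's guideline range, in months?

20-28 months

Base offense level for unlawful possession of a weapon: 6.
§1 applies (level before this adjustment is 6 < 10, so +1): 6 + 1 = 7.
§3 applies (level before this adjustment is 7 < 12, so +1): 7 + 1 = 8.
§4 applies: 8 + 3 = 11.
§5 applies: 11 − 1 = 10.
Final offense level: 10.
Criminal history: 4 prior points → Category Minimal (0-6).
Level 10 falls in the 7-13 band.
Grid: Level 7-13 × Category Minimal = 20-28 months.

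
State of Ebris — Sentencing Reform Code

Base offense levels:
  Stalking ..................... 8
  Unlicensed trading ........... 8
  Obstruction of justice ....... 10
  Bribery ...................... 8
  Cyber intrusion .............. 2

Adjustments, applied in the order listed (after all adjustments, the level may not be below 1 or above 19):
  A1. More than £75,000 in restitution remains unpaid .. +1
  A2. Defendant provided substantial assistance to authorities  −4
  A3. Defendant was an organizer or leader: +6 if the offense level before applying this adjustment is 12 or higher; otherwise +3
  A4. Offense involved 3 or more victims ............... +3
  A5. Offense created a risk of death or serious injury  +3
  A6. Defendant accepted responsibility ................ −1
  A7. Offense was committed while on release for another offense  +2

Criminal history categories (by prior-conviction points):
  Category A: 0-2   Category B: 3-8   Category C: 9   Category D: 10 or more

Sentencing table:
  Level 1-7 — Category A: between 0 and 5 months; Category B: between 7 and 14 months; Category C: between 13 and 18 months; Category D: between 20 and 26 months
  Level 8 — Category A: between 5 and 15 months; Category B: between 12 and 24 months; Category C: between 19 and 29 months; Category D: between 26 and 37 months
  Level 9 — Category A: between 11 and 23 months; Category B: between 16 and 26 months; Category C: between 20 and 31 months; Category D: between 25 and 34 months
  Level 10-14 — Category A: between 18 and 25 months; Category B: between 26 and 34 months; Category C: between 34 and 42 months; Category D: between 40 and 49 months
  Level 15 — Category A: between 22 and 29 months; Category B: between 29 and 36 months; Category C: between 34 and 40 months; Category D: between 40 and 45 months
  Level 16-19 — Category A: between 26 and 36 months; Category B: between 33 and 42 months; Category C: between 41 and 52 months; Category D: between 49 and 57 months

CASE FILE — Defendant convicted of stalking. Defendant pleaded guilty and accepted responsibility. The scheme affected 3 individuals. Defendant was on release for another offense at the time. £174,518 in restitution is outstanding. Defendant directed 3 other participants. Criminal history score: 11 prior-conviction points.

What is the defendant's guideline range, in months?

49-57 months

Base offense level for stalking: 8.
A1 applies: 8 + 1 = 9.
A2 does not apply.
A3 applies (level before this adjustment is 9 < 12, so +3): 9 + 3 = 12.
A4 applies: 12 + 3 = 15.
A6 applies: 15 − 1 = 14.
A7 applies: 14 + 2 = 16.
Final offense level: 16.
Criminal history: 11 prior points → Category D (10+).
Level 16 falls in the 16-19 band.
Grid: Level 16-19 × Category D = 49-57 months.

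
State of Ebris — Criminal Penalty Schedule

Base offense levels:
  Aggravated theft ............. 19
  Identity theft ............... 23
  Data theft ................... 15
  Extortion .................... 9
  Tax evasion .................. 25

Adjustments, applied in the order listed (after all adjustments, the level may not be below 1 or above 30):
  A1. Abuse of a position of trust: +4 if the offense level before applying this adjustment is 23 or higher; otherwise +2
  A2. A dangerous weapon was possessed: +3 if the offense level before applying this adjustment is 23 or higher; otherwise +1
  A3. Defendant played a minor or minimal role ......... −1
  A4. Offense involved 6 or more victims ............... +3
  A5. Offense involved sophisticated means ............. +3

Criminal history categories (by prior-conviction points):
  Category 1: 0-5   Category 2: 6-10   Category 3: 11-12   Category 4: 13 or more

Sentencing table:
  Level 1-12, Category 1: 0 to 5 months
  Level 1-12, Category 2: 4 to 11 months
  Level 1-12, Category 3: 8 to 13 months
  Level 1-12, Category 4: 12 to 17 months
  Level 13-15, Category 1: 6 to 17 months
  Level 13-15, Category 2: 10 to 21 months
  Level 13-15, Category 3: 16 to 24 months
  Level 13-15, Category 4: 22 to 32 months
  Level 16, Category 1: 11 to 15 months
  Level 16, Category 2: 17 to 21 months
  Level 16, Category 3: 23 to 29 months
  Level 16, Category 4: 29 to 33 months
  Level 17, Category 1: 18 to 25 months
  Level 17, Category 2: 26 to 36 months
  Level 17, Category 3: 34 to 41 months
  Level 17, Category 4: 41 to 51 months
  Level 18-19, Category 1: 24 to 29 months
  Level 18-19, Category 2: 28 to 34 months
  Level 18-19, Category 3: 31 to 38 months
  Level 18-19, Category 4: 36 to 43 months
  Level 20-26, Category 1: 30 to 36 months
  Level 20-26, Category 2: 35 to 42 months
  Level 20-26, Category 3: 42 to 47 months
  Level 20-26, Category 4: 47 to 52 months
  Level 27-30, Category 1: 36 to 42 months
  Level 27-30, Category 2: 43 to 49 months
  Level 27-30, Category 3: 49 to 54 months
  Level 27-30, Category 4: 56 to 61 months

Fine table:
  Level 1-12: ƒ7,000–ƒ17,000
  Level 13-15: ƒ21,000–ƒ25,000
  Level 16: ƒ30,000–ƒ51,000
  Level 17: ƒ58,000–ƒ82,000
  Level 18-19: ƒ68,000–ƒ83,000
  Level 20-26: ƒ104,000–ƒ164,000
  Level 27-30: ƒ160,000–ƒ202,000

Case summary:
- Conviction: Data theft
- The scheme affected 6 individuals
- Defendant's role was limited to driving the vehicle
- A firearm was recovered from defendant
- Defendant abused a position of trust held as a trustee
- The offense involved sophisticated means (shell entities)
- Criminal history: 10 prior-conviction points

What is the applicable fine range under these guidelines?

Base offense level for data theft: 15.
A1 applies (level before this adjustment is 15 < 23, so +2): 15 + 2 = 17.
A2 applies (level before this adjustment is 17 < 23, so +1): 17 + 1 = 18.
A3 applies: 18 − 1 = 17.
A4 applies: 17 + 3 = 20.
A5 applies: 20 + 3 = 23.
Final offense level: 23.
Level 23 falls in the 20-26 band.
Fine table: Level 20-26 → ƒ104,000–ƒ164,000.

ƒ104,000–ƒ164,000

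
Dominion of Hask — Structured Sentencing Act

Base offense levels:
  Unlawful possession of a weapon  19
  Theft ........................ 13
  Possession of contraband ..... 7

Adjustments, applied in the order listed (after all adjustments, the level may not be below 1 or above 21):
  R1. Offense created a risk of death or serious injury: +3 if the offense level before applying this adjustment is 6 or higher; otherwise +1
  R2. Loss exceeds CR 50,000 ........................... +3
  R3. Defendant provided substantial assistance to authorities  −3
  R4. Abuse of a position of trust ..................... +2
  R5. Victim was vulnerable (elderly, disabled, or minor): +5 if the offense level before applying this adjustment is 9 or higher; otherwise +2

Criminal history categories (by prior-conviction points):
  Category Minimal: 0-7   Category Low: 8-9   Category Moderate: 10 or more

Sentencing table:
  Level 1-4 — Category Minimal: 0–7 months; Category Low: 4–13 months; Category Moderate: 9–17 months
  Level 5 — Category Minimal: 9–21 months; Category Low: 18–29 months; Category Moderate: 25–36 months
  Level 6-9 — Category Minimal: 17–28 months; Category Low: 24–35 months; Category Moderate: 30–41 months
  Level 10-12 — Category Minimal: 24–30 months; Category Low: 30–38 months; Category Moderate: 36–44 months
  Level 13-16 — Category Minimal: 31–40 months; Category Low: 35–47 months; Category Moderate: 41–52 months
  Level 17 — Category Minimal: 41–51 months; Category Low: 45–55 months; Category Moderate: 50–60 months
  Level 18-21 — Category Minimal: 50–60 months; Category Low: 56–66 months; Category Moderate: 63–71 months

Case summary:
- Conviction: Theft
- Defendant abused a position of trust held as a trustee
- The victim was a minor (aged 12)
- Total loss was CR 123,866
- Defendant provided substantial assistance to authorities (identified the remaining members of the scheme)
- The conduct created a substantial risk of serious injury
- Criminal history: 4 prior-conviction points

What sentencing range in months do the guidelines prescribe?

Base offense level for theft: 13.
R1 applies (level before this adjustment is 13 ≥ 6, so +3): 13 + 3 = 16.
R2 applies: 16 + 3 = 19.
R3 applies: 19 − 3 = 16.
R4 applies: 16 + 2 = 18.
R5 applies (level before this adjustment is 18 ≥ 9, so +5): 18 + 5 = 23.
Level 23 exceeds the maximum of 21; capped at 21.
Final offense level: 21.
Criminal history: 4 prior points → Category Minimal (0-7).
Level 21 falls in the 18-21 band.
Grid: Level 18-21 × Category Minimal = 50-60 months.

50-60 months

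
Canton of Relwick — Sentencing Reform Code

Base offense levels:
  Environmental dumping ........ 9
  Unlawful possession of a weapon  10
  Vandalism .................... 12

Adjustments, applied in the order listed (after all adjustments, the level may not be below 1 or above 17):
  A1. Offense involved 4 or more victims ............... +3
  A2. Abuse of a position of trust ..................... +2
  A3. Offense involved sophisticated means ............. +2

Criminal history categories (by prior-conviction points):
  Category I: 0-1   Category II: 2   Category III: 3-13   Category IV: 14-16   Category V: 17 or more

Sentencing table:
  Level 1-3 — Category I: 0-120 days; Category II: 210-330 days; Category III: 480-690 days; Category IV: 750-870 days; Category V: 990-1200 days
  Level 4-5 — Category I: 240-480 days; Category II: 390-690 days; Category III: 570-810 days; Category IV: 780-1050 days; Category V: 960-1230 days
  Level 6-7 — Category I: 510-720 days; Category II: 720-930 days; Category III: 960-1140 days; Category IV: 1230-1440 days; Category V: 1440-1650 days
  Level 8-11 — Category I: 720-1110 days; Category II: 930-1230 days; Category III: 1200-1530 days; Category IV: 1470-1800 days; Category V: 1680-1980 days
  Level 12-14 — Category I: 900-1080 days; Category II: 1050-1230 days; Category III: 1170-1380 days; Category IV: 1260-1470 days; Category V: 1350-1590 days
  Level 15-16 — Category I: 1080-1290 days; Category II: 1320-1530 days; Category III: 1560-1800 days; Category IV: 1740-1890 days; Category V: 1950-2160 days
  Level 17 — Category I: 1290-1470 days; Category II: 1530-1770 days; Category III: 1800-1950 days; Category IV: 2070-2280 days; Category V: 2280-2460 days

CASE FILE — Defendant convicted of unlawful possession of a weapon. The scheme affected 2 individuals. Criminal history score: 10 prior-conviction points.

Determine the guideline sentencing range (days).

1200-1530 days

Base offense level for unlawful possession of a weapon: 10.
Final offense level: 10.
Criminal history: 10 prior points → Category III (3-13).
Level 10 falls in the 8-11 band.
Grid: Level 8-11 × Category III = 1200-1530 days.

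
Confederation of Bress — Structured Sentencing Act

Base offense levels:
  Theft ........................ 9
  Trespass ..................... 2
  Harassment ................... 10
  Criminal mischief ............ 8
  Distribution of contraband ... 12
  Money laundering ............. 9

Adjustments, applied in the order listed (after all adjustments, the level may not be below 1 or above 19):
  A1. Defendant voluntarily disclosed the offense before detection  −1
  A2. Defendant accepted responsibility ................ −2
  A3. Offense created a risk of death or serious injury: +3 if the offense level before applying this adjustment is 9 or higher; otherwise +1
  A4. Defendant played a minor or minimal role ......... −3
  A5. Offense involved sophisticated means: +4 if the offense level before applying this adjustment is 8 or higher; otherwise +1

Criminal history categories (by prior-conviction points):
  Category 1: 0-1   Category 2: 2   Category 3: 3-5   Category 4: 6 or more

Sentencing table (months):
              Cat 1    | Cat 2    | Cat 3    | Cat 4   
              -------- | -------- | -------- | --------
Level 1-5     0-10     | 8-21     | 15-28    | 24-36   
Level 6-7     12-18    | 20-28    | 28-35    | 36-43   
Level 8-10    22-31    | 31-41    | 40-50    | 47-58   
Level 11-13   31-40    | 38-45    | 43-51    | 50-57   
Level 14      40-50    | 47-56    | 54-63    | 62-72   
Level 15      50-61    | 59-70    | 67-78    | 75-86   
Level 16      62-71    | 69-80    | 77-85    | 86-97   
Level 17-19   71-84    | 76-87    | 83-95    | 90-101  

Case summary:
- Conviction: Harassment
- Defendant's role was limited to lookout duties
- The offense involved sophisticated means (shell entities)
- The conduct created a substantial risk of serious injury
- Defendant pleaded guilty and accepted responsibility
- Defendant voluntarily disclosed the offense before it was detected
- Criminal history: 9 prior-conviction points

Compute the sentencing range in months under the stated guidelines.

Base offense level for harassment: 10.
A1 applies: 10 − 1 = 9.
A2 applies: 9 − 2 = 7.
A3 applies (level before this adjustment is 7 < 9, so +1): 7 + 1 = 8.
A4 applies: 8 − 3 = 5.
A5 applies (level before this adjustment is 5 < 8, so +1): 5 + 1 = 6.
Final offense level: 6.
Criminal history: 9 prior points → Category 4 (6+).
Level 6 falls in the 6-7 band.
Grid: Level 6-7 × Category 4 = 36-43 months.

36-43 months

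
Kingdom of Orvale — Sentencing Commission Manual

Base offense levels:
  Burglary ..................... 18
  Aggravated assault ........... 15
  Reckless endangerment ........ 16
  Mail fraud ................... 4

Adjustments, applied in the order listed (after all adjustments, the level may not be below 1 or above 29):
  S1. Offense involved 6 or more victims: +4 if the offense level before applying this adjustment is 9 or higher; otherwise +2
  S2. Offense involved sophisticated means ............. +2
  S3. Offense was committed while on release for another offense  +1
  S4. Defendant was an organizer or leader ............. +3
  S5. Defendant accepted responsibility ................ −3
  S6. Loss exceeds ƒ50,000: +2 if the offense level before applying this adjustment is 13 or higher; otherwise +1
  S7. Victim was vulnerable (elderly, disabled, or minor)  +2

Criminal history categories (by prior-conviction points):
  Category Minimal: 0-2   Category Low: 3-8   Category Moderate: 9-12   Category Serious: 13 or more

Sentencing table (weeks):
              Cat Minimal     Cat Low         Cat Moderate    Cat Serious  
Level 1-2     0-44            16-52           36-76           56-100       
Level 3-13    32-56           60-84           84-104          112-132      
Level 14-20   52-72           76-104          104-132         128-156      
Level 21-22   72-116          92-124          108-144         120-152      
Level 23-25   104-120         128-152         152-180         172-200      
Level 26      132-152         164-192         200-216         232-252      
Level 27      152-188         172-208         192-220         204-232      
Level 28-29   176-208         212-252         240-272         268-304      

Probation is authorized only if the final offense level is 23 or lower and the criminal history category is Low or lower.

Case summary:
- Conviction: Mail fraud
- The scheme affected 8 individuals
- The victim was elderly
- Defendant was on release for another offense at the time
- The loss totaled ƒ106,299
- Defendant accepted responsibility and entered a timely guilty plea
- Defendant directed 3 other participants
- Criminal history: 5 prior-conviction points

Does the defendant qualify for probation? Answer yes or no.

Yes

Base offense level for mail fraud: 4.
S1 applies (level before this adjustment is 4 < 9, so +2): 4 + 2 = 6.
S3 applies: 6 + 1 = 7.
S4 applies: 7 + 3 = 10.
S5 applies: 10 − 3 = 7.
S6 applies (level before this adjustment is 7 < 13, so +1): 7 + 1 = 8.
S7 applies: 8 + 2 = 10.
Final offense level: 10.
Criminal history: 5 prior points → Category Low (3-8).
Level 10 falls in the 3-13 band.
Grid: Level 3-13 × Category Low = 60-84 weeks.
Probation check: level 10 ≤ 23 and category Low ≤ Low → eligible.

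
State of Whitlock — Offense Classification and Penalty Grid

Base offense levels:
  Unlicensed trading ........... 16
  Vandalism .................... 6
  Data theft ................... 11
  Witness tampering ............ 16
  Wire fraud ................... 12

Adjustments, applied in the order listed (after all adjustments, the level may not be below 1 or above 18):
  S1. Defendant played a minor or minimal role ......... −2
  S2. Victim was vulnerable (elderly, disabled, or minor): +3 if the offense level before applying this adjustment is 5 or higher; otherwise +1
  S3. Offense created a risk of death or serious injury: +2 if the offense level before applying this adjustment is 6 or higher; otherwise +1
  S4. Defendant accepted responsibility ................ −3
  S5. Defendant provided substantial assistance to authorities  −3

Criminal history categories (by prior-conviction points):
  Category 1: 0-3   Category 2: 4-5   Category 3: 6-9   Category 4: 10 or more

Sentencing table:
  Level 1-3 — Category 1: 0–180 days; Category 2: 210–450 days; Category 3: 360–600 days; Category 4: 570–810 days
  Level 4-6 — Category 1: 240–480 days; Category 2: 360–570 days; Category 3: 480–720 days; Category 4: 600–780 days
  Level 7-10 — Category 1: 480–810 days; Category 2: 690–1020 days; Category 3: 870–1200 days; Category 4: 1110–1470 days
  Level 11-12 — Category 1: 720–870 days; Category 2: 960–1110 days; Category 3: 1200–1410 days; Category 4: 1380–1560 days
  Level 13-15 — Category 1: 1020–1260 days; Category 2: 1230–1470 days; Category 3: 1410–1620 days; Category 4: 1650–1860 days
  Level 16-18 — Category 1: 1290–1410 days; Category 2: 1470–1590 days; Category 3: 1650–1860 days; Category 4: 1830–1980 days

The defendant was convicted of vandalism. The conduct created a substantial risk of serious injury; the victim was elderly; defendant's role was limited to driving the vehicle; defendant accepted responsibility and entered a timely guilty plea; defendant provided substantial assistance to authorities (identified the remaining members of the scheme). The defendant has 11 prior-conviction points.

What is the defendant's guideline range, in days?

570-810 days

Base offense level for vandalism: 6.
S1 applies: 6 − 2 = 4.
S2 applies (level before this adjustment is 4 < 5, so +1): 4 + 1 = 5.
S3 applies (level before this adjustment is 5 < 6, so +1): 5 + 1 = 6.
S4 applies: 6 − 3 = 3.
S5 applies: 3 − 3 = 0.
Level 0 is below the minimum of 1; floored at 1.
Final offense level: 1.
Criminal history: 11 prior points → Category 4 (10+).
Level 1 falls in the 1-3 band.
Grid: Level 1-3 × Category 4 = 570-810 days.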